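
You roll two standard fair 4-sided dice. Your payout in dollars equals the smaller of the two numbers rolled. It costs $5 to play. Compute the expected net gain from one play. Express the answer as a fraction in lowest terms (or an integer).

-25/8 dollars

Distribution of the smaller of the two numbers rolled: 1 w.p. 7/16, 2 w.p. 5/16, 3 w.p. 3/16, 4 w.p. 1/16
E[payout] = (7/16)·1 + (5/16)·2 + (3/16)·3 + (1/16)·4 = 15/8
Expected profit = 15/8 − 5 = -25/8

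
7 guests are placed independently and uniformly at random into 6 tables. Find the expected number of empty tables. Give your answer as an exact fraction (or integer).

Let Xⱼ=1 if table j is empty. P(Xⱼ=1) = ((6-1)/6)^7 = 78125/279936.
By linearity, E[#empty] = 6·78125/279936 = 78125/46656.

78125/46656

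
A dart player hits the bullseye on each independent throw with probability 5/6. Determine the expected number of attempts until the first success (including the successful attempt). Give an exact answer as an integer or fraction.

For a geometric distribution, E[trials] = 1/p = 1/(5/6) = 6/5.

6/5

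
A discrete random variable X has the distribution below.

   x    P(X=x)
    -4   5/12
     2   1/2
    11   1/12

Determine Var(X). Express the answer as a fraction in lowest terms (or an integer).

299/16

E[X] = (5/12)·(-4) + (1/2)·2 + (1/12)·11 = 1/4
E[X²] = (5/12)·16 + (1/2)·4 + (1/12)·121 = 75/4
Var(X) = 75/4 − (1/4)² = 299/16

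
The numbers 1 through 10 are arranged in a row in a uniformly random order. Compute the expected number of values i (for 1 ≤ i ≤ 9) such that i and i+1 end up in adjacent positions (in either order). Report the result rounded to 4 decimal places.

1.8000

For each i ∈ {1,…,9}, let Xᵢ = 1 if i and i+1 are adjacent. P(Xᵢ=1) = 2·(10−1)!/10! = 2/10.
By linearity, E[ΣXᵢ] = (9)·(2/10) = 9/5.
≈ 1.8000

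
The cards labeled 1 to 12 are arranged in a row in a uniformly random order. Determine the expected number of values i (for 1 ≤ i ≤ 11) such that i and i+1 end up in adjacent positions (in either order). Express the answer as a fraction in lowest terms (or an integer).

For each i ∈ {1,…,11}, let Xᵢ = 1 if i and i+1 are adjacent. P(Xᵢ=1) = 2·(12−1)!/12! = 2/12.
By linearity, E[ΣXᵢ] = (11)·(2/12) = 11/6.

11/6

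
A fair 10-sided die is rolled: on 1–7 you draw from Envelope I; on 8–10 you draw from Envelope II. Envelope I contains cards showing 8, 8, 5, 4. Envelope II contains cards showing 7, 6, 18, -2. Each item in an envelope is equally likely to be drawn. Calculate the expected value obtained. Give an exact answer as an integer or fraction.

131/20

E[X | Envelope I] = (8 + 8 + 5 + 4)/4 = 25/4
E[X | Envelope II] = (7 + 6 + 18 − 2)/4 = 29/4
E[X] = (7/10)·25/4 + (3/10)·29/4 = 131/20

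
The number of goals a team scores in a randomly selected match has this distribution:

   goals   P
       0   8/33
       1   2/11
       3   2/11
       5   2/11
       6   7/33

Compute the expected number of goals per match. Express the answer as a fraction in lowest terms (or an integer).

E[X] = (8/33)·0 + (2/11)·1 + (2/11)·3 + (2/11)·5 + (7/33)·6
     = 32/11

32/11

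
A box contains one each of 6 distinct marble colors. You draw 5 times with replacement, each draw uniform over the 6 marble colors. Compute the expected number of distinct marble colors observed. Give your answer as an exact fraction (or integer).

4651/1296

Let Xⱼ=1 if type j appears at least once. P(Xⱼ=1) = 1 − ((6−1)/6)^5 = 4651/7776.
E[#distinct] = 6·4651/7776 = 4651/1296.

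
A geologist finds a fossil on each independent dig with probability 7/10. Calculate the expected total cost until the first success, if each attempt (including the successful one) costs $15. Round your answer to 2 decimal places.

$21.43

E[#attempts] = 1/p = 10/7; E[cost] = 15·10/7 = 150/7.
≈ 21.43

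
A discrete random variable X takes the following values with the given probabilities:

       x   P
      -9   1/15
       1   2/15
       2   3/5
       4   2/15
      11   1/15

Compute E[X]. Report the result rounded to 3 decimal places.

2.000

E[X] = (1/15)·(-9) + (2/15)·1 + (3/5)·2 + (2/15)·4 + (1/15)·11
     = 2 ≈ 2.000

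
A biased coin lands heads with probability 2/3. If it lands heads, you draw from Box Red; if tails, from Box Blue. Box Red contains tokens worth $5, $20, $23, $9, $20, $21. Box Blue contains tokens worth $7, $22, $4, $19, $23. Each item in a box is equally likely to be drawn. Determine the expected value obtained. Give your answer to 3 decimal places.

E[X | Box Red] = (5 + 20 + 23 + 9 + 20 + 21)/6 = 49/3
E[X | Box Blue] = (7 + 22 + 4 + 19 + 23)/5 = 15
E[X] = (2/3)·49/3 + (1/3)·15 = 143/9 ≈ 15.889

$15.889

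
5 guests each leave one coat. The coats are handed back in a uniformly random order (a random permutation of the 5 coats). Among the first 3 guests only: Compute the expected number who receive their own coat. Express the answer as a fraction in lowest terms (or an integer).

3/5

Let Xᵢ = 1 if person i gets their own coat. For each i, P(Xᵢ=1) = 1/5.
By linearity of expectation, E[X₁+…+X_3] = 3·(1/5) = 3/5.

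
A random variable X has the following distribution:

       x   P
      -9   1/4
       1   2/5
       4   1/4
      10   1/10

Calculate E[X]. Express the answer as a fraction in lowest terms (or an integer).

E[X] = (1/4)·(-9) + (2/5)·1 + (1/4)·4 + (1/10)·10
     = 3/20

3/20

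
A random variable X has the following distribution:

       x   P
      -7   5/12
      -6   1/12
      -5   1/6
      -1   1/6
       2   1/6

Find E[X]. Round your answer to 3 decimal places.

-4.083

E[X] = (5/12)·(-7) + (1/12)·(-6) + (1/6)·(-5) + (1/6)·(-1) + (1/6)·2
     = -49/12 ≈ -4.083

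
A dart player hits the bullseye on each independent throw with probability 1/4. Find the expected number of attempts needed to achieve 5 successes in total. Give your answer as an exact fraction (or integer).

20

By linearity (sum of 5 independent geometric waits), E[trials] = 5/p = 5/(1/4) = 20.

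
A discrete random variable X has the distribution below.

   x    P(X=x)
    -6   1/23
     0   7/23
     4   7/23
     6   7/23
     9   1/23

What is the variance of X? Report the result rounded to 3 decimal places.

10.839

E[X] = (1/23)·(-6) + (7/23)·0 + (7/23)·4 + (7/23)·6 + (1/23)·9 = 73/23
E[X²] = (1/23)·36 + (7/23)·0 + (7/23)·16 + (7/23)·36 + (1/23)·81 = 481/23
Var(X) = 481/23 − (73/23)² = 5734/529 ≈ 10.839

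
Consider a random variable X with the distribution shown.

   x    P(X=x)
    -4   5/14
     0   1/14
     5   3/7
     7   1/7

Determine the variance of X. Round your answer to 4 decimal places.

20.4898

E[X] = (5/14)·(-4) + (1/14)·0 + (3/7)·5 + (1/7)·7 = 12/7
E[X²] = (5/14)·16 + (1/14)·0 + (3/7)·25 + (1/7)·49 = 164/7
Var(X) = 164/7 − (12/7)² = 1004/49 ≈ 20.4898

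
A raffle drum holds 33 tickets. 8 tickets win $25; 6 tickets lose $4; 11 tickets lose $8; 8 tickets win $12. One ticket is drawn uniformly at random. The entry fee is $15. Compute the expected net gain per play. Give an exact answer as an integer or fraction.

E[payout] = (8/33)·25 + (6/33)·(-4) + (11/33)·(-8) + (8/33)·12 = 184/33
Expected profit = 184/33 − 15 = -311/33

-311/33 dollars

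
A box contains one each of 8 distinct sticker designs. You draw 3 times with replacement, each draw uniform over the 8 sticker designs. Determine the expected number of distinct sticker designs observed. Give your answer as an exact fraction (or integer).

Let Xⱼ=1 if type j appears at least once. P(Xⱼ=1) = 1 − ((8−1)/8)^3 = 169/512.
E[#distinct] = 8·169/512 = 169/64.

169/64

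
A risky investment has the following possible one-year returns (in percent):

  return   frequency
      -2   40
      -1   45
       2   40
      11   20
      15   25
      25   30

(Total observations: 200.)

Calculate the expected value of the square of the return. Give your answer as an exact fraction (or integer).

679/5

Total = 200, so P(return=-2) = 40/200, etc.
E[X²] = (1/5)·4 + (9/40)·1 + (1/5)·4 + (1/10)·121 + (1/8)·225 + (3/20)·625
     = 679/5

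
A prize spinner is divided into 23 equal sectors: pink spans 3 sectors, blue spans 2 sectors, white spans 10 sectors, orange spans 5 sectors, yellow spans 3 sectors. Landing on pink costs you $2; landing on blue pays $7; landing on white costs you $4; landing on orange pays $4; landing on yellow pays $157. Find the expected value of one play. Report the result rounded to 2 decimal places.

$19.96

E[payout] = (3/23)·(-2) + (2/23)·7 + (10/23)·(-4) + (5/23)·4 + (3/23)·157 = 459/23
≈ $19.96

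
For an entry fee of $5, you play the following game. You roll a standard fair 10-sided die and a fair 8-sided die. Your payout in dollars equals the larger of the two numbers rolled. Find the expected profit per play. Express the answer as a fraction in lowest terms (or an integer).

31/20 dollars

Distribution of the larger of the two numbers rolled: 1 w.p. 1/80, 2 w.p. 3/80, 3 w.p. 1/16, 4 w.p. 7/80, 5 w.p. 9/80, 6 w.p. 11/80, …
E[payout] = (1/80)·1 + (3/80)·2 + (1/16)·3 + (7/80)·4 + (9/80)·5 + (11/80)·6 + (13/80)·7 + (3/16)·8 + (1/10)·9 + (1/10)·10 = 131/20
Expected profit = 131/20 − 5 = 31/20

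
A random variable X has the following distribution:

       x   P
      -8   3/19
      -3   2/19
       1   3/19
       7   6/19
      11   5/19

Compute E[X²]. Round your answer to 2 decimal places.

E[X²] = (3/19)·64 + (2/19)·9 + (3/19)·1 + (6/19)·49 + (5/19)·121
     = 1112/19 ≈ 58.53

58.53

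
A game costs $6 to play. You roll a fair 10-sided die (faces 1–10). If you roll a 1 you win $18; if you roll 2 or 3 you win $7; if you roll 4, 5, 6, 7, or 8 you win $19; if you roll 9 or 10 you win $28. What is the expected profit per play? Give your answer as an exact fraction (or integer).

123/10 dollars

E[payout] = (1/5)·7 + (1/10)·18 + (1/2)·19 + (1/5)·28 = 183/10
Expected profit = 183/10 − 6 = 123/10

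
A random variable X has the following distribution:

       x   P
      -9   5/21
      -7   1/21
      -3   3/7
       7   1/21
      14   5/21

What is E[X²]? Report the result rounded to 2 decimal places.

E[X²] = (5/21)·81 + (1/21)·49 + (3/7)·9 + (1/21)·49 + (5/21)·196
     = 1564/21 ≈ 74.48

74.48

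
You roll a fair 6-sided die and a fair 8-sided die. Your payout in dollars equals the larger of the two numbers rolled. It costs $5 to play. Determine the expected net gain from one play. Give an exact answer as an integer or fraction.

11/48 dollars

Distribution of the larger of the two numbers rolled: 1 w.p. 1/48, 2 w.p. 1/16, 3 w.p. 5/48, 4 w.p. 7/48, 5 w.p. 3/16, 6 w.p. 11/48, …
E[payout] = (1/48)·1 + (1/16)·2 + (5/48)·3 + (7/48)·4 + (3/16)·5 + (11/48)·6 + (1/8)·7 + (1/8)·8 = 251/48
Expected profit = 251/48 − 5 = 11/48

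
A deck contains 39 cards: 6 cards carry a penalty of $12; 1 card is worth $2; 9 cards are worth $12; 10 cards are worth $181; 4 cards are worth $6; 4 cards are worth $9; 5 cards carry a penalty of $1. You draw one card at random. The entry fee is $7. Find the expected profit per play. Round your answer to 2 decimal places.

E[payout] = (6/39)·(-12) + (1/39)·2 + (9/39)·12 + (10/39)·181 + (4/39)·6 + (4/39)·9 + (5/39)·(-1) = 1903/39
Expected profit = 1903/39 − 7 = 1630/39 ≈ $41.79

$41.79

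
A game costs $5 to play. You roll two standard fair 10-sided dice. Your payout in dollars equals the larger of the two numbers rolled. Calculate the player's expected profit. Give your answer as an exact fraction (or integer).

Distribution of the larger of the two numbers rolled: 1 w.p. 1/100, 2 w.p. 3/100, 3 w.p. 1/20, 4 w.p. 7/100, 5 w.p. 9/100, 6 w.p. 11/100, …
E[payout] = (1/100)·1 + (3/100)·2 + (1/20)·3 + (7/100)·4 + (9/100)·5 + (11/100)·6 + (13/100)·7 + (3/20)·8 + (17/100)·9 + (19/100)·10 = 143/20
Expected profit = 143/20 − 5 = 43/20

43/20 dollars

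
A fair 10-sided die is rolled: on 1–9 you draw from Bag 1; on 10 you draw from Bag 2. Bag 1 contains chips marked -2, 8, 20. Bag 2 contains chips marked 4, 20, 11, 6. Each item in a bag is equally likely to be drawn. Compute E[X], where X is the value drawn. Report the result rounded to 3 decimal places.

E[X | Bag 1] = (-2 + 8 + 20)/3 = 26/3
E[X | Bag 2] = (4 + 20 + 11 + 6)/4 = 41/4
E[X] = (9/10)·26/3 + (1/10)·41/4 = 353/40 ≈ 8.825

8.825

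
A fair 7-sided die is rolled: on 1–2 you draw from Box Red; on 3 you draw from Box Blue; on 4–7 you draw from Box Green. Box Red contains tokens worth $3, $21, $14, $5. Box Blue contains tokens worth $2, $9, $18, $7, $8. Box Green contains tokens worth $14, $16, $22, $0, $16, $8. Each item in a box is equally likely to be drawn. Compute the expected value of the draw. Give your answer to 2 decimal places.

$11.57

E[X | Box Red] = (3 + 21 + 14 + 5)/4 = 43/4
E[X | Box Blue] = (2 + 9 + 18 + 7 + 8)/5 = 44/5
E[X | Box Green] = (14 + 16 + 22 + 0 + 16 + 8)/6 = 38/3
E[X] = (2/7)·43/4 + (1/7)·44/5 + (4/7)·38/3 = 347/30 ≈ 11.57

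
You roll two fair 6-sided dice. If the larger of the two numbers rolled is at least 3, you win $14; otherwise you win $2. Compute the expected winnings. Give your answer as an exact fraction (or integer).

E[payout] = (1/9)·2 + (8/9)·14 = 38/3

38/3 dollars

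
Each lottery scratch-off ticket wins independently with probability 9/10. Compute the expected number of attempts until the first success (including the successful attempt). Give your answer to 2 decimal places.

1.11

For a geometric distribution, E[trials] = 1/p = 1/(9/10) = 10/9.
≈ 1.11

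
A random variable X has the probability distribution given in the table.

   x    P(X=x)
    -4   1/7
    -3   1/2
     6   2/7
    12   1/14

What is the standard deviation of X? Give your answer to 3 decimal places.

E[X] = 1/2, E[X²] = 383/14
Var(X) = E[X²] − (E[X])² = 383/14 − 1/4 = 759/28
SD(X) = √(759/28) ≈ 5.206

5.206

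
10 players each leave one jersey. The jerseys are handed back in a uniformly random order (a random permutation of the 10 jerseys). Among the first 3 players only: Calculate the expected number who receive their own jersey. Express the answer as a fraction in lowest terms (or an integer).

3/10

Let Xᵢ = 1 if person i gets their own jersey. For each i, P(Xᵢ=1) = 1/10.
By linearity of expectation, E[X₁+…+X_3] = 3·(1/10) = 3/10.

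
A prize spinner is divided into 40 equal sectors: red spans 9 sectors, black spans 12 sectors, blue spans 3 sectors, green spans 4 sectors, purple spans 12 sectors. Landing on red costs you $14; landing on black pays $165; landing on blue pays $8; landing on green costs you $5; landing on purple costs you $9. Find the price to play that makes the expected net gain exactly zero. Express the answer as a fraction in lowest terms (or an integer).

E[payout] = (9/40)·(-14) + (12/40)·165 + (3/40)·8 + (4/40)·(-5) + (12/40)·(-9) = 175/4
Fair fee = E[payout] = 175/4

175/4 dollars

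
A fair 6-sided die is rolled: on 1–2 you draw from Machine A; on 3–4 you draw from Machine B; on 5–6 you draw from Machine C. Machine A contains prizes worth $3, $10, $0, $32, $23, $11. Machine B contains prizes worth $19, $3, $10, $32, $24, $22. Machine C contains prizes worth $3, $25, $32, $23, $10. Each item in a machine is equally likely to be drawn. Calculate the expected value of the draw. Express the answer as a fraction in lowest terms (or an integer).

167/10 dollars

E[X | Machine A] = (3 + 10 + 0 + 32 + 23 + 11)/6 = 79/6
E[X | Machine B] = (19 + 3 + 10 + 32 + 24 + 22)/6 = 55/3
E[X | Machine C] = (3 + 25 + 32 + 23 + 10)/5 = 93/5
E[X] = (1/3)·79/6 + (1/3)·55/3 + (1/3)·93/5 = 167/10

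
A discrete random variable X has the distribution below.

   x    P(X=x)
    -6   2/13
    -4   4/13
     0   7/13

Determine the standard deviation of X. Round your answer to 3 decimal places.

E[X] = -28/13, E[X²] = 136/13
Var(X) = E[X²] − (E[X])² = 136/13 − 784/169 = 984/169
SD(X) = √(984/169) ≈ 2.413

2.413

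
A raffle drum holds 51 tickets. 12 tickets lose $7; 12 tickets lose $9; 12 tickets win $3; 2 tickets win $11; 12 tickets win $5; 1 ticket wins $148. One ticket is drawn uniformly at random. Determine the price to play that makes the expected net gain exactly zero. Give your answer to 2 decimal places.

$1.45

E[payout] = (12/51)·(-7) + (12/51)·(-9) + (12/51)·3 + (2/51)·11 + (12/51)·5 + (1/51)·148 = 74/51
Fair fee = E[payout] = 74/51 ≈ $1.45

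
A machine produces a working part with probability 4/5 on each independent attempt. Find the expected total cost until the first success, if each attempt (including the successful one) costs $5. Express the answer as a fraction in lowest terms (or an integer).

25/4 dollars

E[#attempts] = 1/p = 5/4; E[cost] = 5·5/4 = 25/4.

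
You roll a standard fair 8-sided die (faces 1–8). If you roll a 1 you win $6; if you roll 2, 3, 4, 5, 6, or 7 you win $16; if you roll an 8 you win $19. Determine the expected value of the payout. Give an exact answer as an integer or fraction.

E[payout] = (1/8)·6 + (3/4)·16 + (1/8)·19 = 121/8

121/8 dollars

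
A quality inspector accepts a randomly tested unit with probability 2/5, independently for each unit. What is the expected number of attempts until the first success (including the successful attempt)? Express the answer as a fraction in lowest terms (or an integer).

5/2

For a geometric distribution, E[trials] = 1/p = 1/(2/5) = 5/2.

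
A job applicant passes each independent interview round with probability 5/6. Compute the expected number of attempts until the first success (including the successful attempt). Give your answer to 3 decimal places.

For a geometric distribution, E[trials] = 1/p = 1/(5/6) = 6/5.
≈ 1.200

1.200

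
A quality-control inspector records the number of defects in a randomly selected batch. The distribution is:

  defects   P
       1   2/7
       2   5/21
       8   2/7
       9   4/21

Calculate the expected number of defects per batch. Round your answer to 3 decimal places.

4.762

E[X] = (2/7)·1 + (5/21)·2 + (2/7)·8 + (4/21)·9
     = 100/21 ≈ 4.762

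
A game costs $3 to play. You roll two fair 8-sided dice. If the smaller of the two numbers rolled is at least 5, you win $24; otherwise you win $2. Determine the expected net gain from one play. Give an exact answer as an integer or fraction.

E[payout] = (3/4)·2 + (1/4)·24 = 15/2
Expected profit = 15/2 − 3 = 9/2

9/2 dollars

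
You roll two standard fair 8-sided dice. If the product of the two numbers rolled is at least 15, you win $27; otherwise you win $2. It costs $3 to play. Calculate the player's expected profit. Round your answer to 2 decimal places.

E[payout] = (29/64)·2 + (35/64)·27 = 1003/64
Expected profit = 1003/64 − 3 = 811/64 ≈ $12.67

$12.67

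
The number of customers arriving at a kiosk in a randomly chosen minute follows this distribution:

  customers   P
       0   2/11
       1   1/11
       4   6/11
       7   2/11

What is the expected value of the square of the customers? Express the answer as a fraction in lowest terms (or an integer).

E[X²] = (2/11)·0 + (1/11)·1 + (6/11)·16 + (2/11)·49
     = 195/11

195/11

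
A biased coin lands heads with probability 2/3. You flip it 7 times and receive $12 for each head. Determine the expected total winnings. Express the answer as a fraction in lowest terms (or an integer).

E[#heads] = 7·2/3 = 14/3 (linearity over flips).
E[winnings] = 12·14/3 = 56.

$56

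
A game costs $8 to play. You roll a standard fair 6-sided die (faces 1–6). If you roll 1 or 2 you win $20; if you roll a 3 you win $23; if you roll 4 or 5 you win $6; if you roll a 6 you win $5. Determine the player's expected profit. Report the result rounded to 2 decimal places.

$5.33

E[payout] = (1/6)·5 + (1/3)·6 + (1/3)·20 + (1/6)·23 = 40/3
Expected profit = 40/3 − 8 = 16/3 ≈ $5.33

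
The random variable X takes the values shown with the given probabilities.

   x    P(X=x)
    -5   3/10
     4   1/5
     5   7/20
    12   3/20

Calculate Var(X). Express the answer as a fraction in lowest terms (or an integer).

E[X] = (3/10)·(-5) + (1/5)·4 + (7/20)·5 + (3/20)·12 = 57/20
E[X²] = (3/10)·25 + (1/5)·16 + (7/20)·25 + (3/20)·144 = 821/20
Var(X) = 821/20 − (57/20)² = 13171/400

13171/400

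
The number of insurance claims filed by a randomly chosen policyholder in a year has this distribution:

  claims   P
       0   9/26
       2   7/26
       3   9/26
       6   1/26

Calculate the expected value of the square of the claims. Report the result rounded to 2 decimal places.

E[X²] = (9/26)·0 + (7/26)·4 + (9/26)·9 + (1/26)·36
     = 145/26 ≈ 5.58

5.58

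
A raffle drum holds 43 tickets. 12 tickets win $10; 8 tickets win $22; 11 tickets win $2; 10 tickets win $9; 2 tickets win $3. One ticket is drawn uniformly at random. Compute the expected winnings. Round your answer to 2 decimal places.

E[payout] = (12/43)·10 + (8/43)·22 + (11/43)·2 + (10/43)·9 + (2/43)·3 = 414/43
≈ $9.63

$9.63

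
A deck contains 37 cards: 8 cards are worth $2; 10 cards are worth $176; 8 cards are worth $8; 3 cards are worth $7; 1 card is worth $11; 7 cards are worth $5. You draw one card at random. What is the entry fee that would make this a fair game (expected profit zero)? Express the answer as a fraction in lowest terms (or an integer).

1907/37 dollars

E[payout] = (8/37)·2 + (10/37)·176 + (8/37)·8 + (3/37)·7 + (1/37)·11 + (7/37)·5 = 1907/37
Fair fee = E[payout] = 1907/37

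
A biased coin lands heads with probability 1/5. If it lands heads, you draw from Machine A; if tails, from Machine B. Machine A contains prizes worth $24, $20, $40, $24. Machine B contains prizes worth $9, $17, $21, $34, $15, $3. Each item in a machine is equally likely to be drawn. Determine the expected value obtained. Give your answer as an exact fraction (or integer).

93/5 dollars

E[X | Machine A] = (24 + 20 + 40 + 24)/4 = 27
E[X | Machine B] = (9 + 17 + 21 + 34 + 15 + 3)/6 = 33/2
E[X] = (1/5)·27 + (4/5)·33/2 = 93/5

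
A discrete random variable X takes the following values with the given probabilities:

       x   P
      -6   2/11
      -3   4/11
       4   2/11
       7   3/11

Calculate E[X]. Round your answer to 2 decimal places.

0.45

E[X] = (2/11)·(-6) + (4/11)·(-3) + (2/11)·4 + (3/11)·7
     = 5/11 ≈ 0.45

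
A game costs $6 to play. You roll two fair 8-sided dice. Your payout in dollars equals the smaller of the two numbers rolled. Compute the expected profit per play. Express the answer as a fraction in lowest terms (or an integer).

Distribution of the smaller of the two numbers rolled: 1 w.p. 15/64, 2 w.p. 13/64, 3 w.p. 11/64, 4 w.p. 9/64, 5 w.p. 7/64, 6 w.p. 5/64, …
E[payout] = (15/64)·1 + (13/64)·2 + (11/64)·3 + (9/64)·4 + (7/64)·5 + (5/64)·6 + (3/64)·7 + (1/64)·8 = 51/16
Expected profit = 51/16 − 6 = -45/16

-45/16 dollars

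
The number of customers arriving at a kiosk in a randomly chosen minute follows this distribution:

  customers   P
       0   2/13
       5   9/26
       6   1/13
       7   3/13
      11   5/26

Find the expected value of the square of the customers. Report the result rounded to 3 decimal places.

46.000

E[X²] = (2/13)·0 + (9/26)·25 + (1/13)·36 + (3/13)·49 + (5/26)·121
     = 46 ≈ 46.000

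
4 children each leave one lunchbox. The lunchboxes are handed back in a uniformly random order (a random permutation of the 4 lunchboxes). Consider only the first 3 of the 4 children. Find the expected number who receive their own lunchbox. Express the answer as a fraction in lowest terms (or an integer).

Let Xᵢ = 1 if person i gets their own lunchbox. For each i, P(Xᵢ=1) = 1/4.
By linearity of expectation, E[X₁+…+X_3] = 3·(1/4) = 3/4.

3/4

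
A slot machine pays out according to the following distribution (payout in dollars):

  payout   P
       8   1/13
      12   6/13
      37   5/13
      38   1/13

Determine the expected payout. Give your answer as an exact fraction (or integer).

303/13 dollars

E[X] = (1/13)·8 + (6/13)·12 + (5/13)·37 + (1/13)·38
     = 303/13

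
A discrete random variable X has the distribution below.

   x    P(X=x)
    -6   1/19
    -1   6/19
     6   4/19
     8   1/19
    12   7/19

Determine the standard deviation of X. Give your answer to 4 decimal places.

6.0207

E[X] = 104/19, E[X²] = 1258/19
Var(X) = E[X²] − (E[X])² = 1258/19 − 10816/361 = 13086/361
SD(X) = √(13086/361) ≈ 6.0207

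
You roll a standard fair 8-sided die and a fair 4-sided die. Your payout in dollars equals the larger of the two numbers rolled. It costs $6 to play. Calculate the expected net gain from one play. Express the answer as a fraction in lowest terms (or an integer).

Distribution of the larger of the two numbers rolled: 1 w.p. 1/32, 2 w.p. 3/32, 3 w.p. 5/32, 4 w.p. 7/32, 5 w.p. 1/8, 6 w.p. 1/8, …
E[payout] = (1/32)·1 + (3/32)·2 + (5/32)·3 + (7/32)·4 + (1/8)·5 + (1/8)·6 + (1/8)·7 + (1/8)·8 = 77/16
Expected profit = 77/16 − 6 = -19/16

-19/16 dollars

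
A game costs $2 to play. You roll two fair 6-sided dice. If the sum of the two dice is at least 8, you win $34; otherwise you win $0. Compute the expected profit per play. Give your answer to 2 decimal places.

E[payout] = (7/12)·0 + (5/12)·34 = 85/6
Expected profit = 85/6 − 2 = 73/6 ≈ $12.17

$12.17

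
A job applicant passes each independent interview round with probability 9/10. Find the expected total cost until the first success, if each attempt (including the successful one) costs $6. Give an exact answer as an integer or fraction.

20/3 dollars

E[#attempts] = 1/p = 10/9; E[cost] = 6·10/9 = 20/3.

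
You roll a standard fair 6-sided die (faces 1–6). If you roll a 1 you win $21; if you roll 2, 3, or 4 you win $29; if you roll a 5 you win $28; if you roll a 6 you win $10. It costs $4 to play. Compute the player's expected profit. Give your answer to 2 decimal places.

$20.33

E[payout] = (1/6)·10 + (1/6)·21 + (1/6)·28 + (1/2)·29 = 73/3
Expected profit = 73/3 − 4 = 61/3 ≈ $20.33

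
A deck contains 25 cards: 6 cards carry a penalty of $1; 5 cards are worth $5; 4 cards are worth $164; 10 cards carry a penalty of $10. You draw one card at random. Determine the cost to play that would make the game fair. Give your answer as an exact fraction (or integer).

E[payout] = (6/25)·(-1) + (5/25)·5 + (4/25)·164 + (10/25)·(-10) = 23
Fair fee = E[payout] = 23

$23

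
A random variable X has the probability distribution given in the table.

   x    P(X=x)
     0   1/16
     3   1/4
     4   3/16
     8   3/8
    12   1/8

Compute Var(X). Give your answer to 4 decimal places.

E[X] = (1/16)·0 + (1/4)·3 + (3/16)·4 + (3/8)·8 + (1/8)·12 = 6
E[X²] = (1/16)·0 + (1/4)·9 + (3/16)·16 + (3/8)·64 + (1/8)·144 = 189/4
Var(X) = 189/4 − (6)² = 45/4 ≈ 11.2500

11.2500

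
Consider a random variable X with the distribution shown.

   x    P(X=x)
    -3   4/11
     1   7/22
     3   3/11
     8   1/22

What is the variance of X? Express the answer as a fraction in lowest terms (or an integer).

E[X] = (4/11)·(-3) + (7/22)·1 + (3/11)·3 + (1/22)·8 = 9/22
E[X²] = (4/11)·9 + (7/22)·1 + (3/11)·9 + (1/22)·64 = 197/22
Var(X) = 197/22 − (9/22)² = 4253/484

4253/484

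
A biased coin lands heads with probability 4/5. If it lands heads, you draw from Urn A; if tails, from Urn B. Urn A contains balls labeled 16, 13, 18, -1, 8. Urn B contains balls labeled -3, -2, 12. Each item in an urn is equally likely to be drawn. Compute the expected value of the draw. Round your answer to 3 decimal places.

E[X | Urn A] = (16 + 13 + 18 − 1 + 8)/5 = 54/5
E[X | Urn B] = (-3 − 2 + 12)/3 = 7/3
E[X] = (4/5)·54/5 + (1/5)·7/3 = 683/75 ≈ 9.107

9.107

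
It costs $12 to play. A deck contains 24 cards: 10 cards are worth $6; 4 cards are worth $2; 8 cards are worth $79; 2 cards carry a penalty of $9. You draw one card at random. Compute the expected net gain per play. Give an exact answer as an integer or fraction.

197/12 dollars

E[payout] = (10/24)·6 + (4/24)·2 + (8/24)·79 + (2/24)·(-9) = 341/12
Expected profit = 341/12 − 12 = 197/12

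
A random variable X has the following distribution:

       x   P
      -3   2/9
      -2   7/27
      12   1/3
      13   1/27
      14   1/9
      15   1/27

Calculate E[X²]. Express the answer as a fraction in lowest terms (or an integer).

2360/27

E[X²] = (2/9)·9 + (7/27)·4 + (1/3)·144 + (1/27)·169 + (1/9)·196 + (1/27)·225
     = 2360/27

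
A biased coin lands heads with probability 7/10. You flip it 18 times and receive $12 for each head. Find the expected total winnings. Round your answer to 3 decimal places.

$151.200

E[#heads] = 18·7/10 = 63/5 (linearity over flips).
E[winnings] = 12·63/5 = 756/5.
≈ 151.200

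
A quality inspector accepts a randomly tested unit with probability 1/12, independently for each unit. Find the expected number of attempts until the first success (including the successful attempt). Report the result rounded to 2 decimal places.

12.00

For a geometric distribution, E[trials] = 1/p = 1/(1/12) = 12.
≈ 12.00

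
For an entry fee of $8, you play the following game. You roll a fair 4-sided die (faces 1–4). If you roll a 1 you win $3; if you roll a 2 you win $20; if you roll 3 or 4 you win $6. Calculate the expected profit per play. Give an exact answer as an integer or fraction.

3/4 dollars

E[payout] = (1/4)·3 + (1/2)·6 + (1/4)·20 = 35/4
Expected profit = 35/4 − 8 = 3/4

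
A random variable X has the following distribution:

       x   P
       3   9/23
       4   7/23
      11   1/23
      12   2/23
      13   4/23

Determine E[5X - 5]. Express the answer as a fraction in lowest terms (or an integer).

595/23

E[5x-5] = (9/23)·10 + (7/23)·15 + (1/23)·50 + (2/23)·55 + (4/23)·60
     = 595/23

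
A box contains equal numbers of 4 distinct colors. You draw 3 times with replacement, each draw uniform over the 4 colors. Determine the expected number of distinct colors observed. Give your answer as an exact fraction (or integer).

37/16

Let Xⱼ=1 if type j appears at least once. P(Xⱼ=1) = 1 − ((4−1)/4)^3 = 37/64.
E[#distinct] = 4·37/64 = 37/16.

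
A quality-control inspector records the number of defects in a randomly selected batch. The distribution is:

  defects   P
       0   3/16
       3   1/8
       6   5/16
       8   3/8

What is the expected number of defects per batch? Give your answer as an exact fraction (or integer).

21/4

E[X] = (3/16)·0 + (1/8)·3 + (5/16)·6 + (3/8)·8
     = 21/4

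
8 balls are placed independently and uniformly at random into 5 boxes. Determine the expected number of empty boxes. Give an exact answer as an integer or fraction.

Let Xⱼ=1 if box j is empty. P(Xⱼ=1) = ((5-1)/5)^8 = 65536/390625.
By linearity, E[#empty] = 5·65536/390625 = 65536/78125.

65536/78125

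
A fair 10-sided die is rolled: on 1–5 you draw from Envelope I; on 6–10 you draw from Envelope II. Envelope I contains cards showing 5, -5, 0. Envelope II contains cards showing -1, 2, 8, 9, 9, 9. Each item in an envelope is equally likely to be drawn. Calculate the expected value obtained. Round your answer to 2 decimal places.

E[X | Envelope I] = (5 − 5 + 0)/3 = 0
E[X | Envelope II] = (-1 + 2 + 8 + 9 + 9 + 9)/6 = 6
E[X] = (1/2)·0 + (1/2)·6 = 3 ≈ 3.00

3.00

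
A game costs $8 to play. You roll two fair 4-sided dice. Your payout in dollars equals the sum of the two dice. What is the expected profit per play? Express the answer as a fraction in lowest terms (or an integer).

Distribution of the sum of the two dice: 2 w.p. 1/16, 3 w.p. 1/8, 4 w.p. 3/16, 5 w.p. 1/4, 6 w.p. 3/16, 7 w.p. 1/8, …
E[payout] = (1/16)·2 + (1/8)·3 + (3/16)·4 + (1/4)·5 + (3/16)·6 + (1/8)·7 + (1/16)·8 = 5
Expected profit = 5 − 8 = -3

-$3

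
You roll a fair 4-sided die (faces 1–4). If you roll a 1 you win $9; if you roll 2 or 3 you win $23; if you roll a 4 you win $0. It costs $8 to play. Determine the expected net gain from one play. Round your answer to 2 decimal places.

E[payout] = (1/4)·0 + (1/4)·9 + (1/2)·23 = 55/4
Expected profit = 55/4 − 8 = 23/4 ≈ $5.75

$5.75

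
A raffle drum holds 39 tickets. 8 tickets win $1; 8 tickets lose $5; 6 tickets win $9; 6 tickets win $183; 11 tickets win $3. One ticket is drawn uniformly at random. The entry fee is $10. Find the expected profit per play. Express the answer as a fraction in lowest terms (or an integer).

763/39 dollars

E[payout] = (8/39)·1 + (8/39)·(-5) + (6/39)·9 + (6/39)·183 + (11/39)·3 = 1153/39
Expected profit = 1153/39 − 10 = 763/39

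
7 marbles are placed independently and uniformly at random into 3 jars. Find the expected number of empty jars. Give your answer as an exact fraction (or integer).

Let Xⱼ=1 if jar j is empty. P(Xⱼ=1) = ((3-1)/3)^7 = 128/2187.
By linearity, E[#empty] = 3·128/2187 = 128/729.

128/729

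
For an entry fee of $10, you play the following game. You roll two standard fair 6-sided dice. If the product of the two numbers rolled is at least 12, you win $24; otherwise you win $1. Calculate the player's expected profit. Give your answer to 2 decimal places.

E[payout] = (19/36)·1 + (17/36)·24 = 427/36
Expected profit = 427/36 − 10 = 67/36 ≈ $1.86

$1.86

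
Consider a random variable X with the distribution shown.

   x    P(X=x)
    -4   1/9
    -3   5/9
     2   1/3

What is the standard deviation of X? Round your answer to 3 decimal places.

2.455

E[X] = -13/9, E[X²] = 73/9
Var(X) = E[X²] − (E[X])² = 73/9 − 169/81 = 488/81
SD(X) = √(488/81) ≈ 2.455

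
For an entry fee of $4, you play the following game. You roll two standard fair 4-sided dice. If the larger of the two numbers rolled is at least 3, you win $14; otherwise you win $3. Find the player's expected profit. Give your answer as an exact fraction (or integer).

29/4 dollars

E[payout] = (1/4)·3 + (3/4)·14 = 45/4
Expected profit = 45/4 − 4 = 29/4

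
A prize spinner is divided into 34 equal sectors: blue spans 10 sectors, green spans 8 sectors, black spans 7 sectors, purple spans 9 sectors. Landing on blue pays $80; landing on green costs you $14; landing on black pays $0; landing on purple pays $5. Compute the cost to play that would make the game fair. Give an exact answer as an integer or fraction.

733/34 dollars

E[payout] = (10/34)·80 + (8/34)·(-14) + (7/34)·0 + (9/34)·5 = 733/34
Fair fee = E[payout] = 733/34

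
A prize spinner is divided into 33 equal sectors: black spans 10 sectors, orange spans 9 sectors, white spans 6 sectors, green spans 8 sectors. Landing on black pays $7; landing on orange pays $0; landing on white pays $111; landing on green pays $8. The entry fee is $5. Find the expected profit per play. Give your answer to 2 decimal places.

$19.24

E[payout] = (10/33)·7 + (9/33)·0 + (6/33)·111 + (8/33)·8 = 800/33
Expected profit = 800/33 − 5 = 635/33 ≈ $19.24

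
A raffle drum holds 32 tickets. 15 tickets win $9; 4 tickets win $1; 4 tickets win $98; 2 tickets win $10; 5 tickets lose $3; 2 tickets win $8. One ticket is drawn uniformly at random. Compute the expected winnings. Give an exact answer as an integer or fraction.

69/4 dollars

E[payout] = (15/32)·9 + (4/32)·1 + (4/32)·98 + (2/32)·10 + (5/32)·(-3) + (2/32)·8 = 69/4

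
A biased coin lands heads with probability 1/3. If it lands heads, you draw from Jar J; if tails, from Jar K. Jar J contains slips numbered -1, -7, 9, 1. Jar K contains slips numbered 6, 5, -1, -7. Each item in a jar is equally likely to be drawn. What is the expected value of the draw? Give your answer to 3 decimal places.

E[X | Jar J] = (-1 − 7 + 9 + 1)/4 = 1/2
E[X | Jar K] = (6 + 5 − 1 − 7)/4 = 3/4
E[X] = (1/3)·1/2 + (2/3)·3/4 = 2/3 ≈ 0.667

0.667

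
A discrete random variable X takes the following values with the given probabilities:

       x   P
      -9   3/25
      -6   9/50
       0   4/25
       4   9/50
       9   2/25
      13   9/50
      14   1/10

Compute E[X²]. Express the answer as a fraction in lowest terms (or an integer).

E[X²] = (3/25)·81 + (9/50)·36 + (4/25)·0 + (9/50)·16 + (2/25)·81 + (9/50)·169 + (1/10)·196
     = 3779/50

3779/50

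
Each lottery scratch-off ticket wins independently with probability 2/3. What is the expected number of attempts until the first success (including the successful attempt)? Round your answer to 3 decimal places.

1.500

For a geometric distribution, E[trials] = 1/p = 1/(2/3) = 3/2.
≈ 1.500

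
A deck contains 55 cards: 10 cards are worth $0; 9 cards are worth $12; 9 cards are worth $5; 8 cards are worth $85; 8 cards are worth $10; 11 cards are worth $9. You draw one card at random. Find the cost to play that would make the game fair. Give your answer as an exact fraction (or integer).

92/5 dollars

E[payout] = (10/55)·0 + (9/55)·12 + (9/55)·5 + (8/55)·85 + (8/55)·10 + (11/55)·9 = 92/5
Fair fee = E[payout] = 92/5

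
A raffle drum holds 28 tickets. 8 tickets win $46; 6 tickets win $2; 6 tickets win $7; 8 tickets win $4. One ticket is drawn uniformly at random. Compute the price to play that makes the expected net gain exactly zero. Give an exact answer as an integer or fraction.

E[payout] = (8/28)·46 + (6/28)·2 + (6/28)·7 + (8/28)·4 = 227/14
Fair fee = E[payout] = 227/14

227/14 dollars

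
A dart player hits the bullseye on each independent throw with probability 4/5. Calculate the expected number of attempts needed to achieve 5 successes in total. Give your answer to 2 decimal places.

6.25

By linearity (sum of 5 independent geometric waits), E[trials] = 5/p = 5/(4/5) = 25/4.
≈ 6.25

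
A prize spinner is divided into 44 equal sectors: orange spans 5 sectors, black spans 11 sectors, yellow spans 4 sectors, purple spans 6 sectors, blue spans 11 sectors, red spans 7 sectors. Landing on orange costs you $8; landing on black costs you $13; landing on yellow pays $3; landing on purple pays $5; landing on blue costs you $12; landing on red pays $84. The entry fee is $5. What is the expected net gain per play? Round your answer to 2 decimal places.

E[payout] = (5/44)·(-8) + (11/44)·(-13) + (4/44)·3 + (6/44)·5 + (11/44)·(-12) + (7/44)·84 = 315/44
Expected profit = 315/44 − 5 = 95/44 ≈ $2.16

$2.16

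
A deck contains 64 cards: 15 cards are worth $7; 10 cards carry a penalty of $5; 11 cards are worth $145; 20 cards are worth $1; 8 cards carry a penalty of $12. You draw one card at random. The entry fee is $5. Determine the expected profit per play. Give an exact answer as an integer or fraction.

E[payout] = (15/64)·7 + (10/64)·(-5) + (11/64)·145 + (20/64)·1 + (8/64)·(-12) = 787/32
Expected profit = 787/32 − 5 = 627/32

627/32 dollars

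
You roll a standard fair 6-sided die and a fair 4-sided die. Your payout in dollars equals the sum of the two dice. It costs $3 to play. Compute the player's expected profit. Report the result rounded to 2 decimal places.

Distribution of the sum of the two dice: 2 w.p. 1/24, 3 w.p. 1/12, 4 w.p. 1/8, 5 w.p. 1/6, 6 w.p. 1/6, 7 w.p. 1/6, …
E[payout] = (1/24)·2 + (1/12)·3 + (1/8)·4 + (1/6)·5 + (1/6)·6 + (1/6)·7 + (1/8)·8 + (1/12)·9 + (1/24)·10 = 6
Expected profit = 6 − 3 = 3 ≈ $3.00

$3.00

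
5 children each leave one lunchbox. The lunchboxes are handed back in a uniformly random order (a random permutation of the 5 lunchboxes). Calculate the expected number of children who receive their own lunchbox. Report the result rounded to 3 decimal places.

Let Xᵢ = 1 if person i gets their own lunchbox. For each i, P(Xᵢ=1) = 1/5.
By linearity of expectation, E[X₁+…+X_5] = 5·(1/5) = 1.
≈ 1.000

1.000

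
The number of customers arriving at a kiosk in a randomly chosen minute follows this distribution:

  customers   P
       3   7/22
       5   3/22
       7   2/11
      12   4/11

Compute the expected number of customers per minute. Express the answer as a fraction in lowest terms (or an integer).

E[X] = (7/22)·3 + (3/22)·5 + (2/11)·7 + (4/11)·12
     = 80/11

80/11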